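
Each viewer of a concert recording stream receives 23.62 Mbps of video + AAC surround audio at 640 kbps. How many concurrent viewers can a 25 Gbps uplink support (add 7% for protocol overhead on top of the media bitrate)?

963

Audio: 640 kbps = 0.640 Mbps.
Per-viewer media rate: 24.260 Mbps.
On the wire with 7% overhead: 25.958 Mbps.
25 Gbps = 25,000 Mbps; 25,000 / 25.958 = 963.09 → 963 viewers.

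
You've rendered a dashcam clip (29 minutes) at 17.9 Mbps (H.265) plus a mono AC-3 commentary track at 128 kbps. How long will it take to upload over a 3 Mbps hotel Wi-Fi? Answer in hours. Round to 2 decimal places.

2.90 hours

29 min = 1740 s
Audio: 128 kbps = 0.128 Mbps.
Total bitrate: 18.028 Mbps.
File: 18.028 Mbps × 1740 s = 31368.7 Mb.
At 3 Mbps: 31368.7 / 3 = 10456.2 s ≈ 2.9 hours.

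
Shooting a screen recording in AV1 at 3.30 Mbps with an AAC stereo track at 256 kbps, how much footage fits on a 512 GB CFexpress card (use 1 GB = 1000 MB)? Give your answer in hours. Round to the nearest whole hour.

Audio: 256 kbps = 0.256 Mbps.
Total bitrate: 3.30 + 0.256 = 3.556 Mbps.
Capacity: 512 GB = 4,096,000 Mb.
Recording time: 4,096,000 / 3.556 = 1,151,856 s ≈ 320 hours.

320 hours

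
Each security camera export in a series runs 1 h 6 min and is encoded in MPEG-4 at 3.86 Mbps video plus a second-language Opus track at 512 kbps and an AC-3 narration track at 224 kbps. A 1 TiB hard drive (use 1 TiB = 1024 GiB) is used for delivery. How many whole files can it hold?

483

1 h 6 min = 66 min = 3960 s
Audio total: 512 + 224 = 736 kbps = 0.736 Mbps.
Total bitrate: 4.596 Mbps.
Per item: 4.596 Mbps × 3960 s = 18,200 Mb = 2,275 MB.
Capacity: 1 TiB = 8,796,093 Mb; 483.30 items → 483 complete.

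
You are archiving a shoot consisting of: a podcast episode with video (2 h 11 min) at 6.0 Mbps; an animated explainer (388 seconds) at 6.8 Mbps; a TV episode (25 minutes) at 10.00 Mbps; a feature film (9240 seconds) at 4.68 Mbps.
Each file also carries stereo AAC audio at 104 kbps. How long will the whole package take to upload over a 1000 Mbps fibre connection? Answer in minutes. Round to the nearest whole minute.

Audio: 104 kbps = 0.104 Mbps.
podcast episode with video: 6.104 Mbps × 7860 s = 47977.4 Mb
animated explainer: 6.904 Mbps × 388 s = 2678.8 Mb
TV episode: 10.104 Mbps × 1500 s = 15156.0 Mb
feature film: 4.784 Mbps × 9240 s = 44204.2 Mb
Total: 110016.4 Mb = 13752.0 MB.
At 1000 Mbps: 110016.4 / 1000 = 110 s ≈ 1.83 minutes.

2 minutes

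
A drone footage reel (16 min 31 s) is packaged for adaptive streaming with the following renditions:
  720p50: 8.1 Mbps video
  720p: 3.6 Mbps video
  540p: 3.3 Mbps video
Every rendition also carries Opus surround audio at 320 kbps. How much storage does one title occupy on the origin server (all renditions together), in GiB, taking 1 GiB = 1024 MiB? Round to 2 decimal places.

16 min 31 s = 991 s
Audio: 320 kbps = 0.320 Mbps.
Sum of rendition bitrates: (8.1+0.320) + (3.6+0.320) + (3.3+0.320) = 15.960 Mbps.
× 991 s = 15,816 Mb = 1,977 MB = 1.841 GiB.

1.84 GiB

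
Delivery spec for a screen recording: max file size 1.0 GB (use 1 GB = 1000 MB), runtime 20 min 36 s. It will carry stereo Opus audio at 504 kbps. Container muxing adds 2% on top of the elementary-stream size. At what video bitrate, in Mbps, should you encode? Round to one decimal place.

Budget: 1.0 GB = 8000.0 Mb.
Stream payload after overhead: 8000.0 / 1.02 = 7843.1 Mb.
20 min 36 s = 1236 s
Total bitrate budget: 7843.1 Mb / 1236 s = 6.346 Mbps.
Audio: 504 kbps = 0.504 Mbps.
Video: 6.346 − 0.504 = 5.842 Mbps.

5.8 Mbps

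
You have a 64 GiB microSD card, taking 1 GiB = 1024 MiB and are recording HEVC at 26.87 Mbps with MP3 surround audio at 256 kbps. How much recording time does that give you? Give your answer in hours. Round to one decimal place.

Audio: 256 kbps = 0.256 Mbps.
Total bitrate: 26.87 + 0.256 = 27.126 Mbps.
Capacity: 64 GiB = 549,756 Mb.
Recording time: 549,756 / 27.126 = 20,267 s ≈ 5.63 hours.

5.6 hours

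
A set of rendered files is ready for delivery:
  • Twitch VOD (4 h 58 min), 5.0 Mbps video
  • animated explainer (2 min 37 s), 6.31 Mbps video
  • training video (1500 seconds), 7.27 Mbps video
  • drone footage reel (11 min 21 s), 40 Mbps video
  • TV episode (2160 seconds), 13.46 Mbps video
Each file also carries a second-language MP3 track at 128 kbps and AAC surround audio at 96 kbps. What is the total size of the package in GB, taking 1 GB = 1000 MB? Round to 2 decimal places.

20.33 GB

Audio total: 128 + 96 = 224 kbps = 0.224 Mbps.
Twitch VOD: 5.224 Mbps × 17880 s = 93405.1 Mb
animated explainer: 6.534 Mbps × 157 s = 1025.8 Mb
training video: 7.494 Mbps × 1500 s = 11241.0 Mb
drone footage reel: 40.224 Mbps × 681 s = 27392.5 Mb
TV episode: 13.684 Mbps × 2160 s = 29557.4 Mb
Total: 162621.9 Mb = 20327.7 MB.
= 20.33 GB.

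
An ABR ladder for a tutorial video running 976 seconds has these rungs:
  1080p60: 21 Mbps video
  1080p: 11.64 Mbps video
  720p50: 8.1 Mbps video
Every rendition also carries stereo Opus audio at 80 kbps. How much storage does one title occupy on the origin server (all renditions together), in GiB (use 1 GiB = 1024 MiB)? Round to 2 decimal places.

4.66 GiB

Audio: 80 kbps = 0.080 Mbps.
Sum of rendition bitrates: (21+0.080) + (11.64+0.080) + (8.1+0.080) = 40.980 Mbps.
× 976 s = 39,996 Mb = 5,000 MB = 4.656 GiB.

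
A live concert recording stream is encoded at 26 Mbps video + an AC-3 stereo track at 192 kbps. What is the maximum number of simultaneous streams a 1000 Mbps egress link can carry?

38

Audio: 192 kbps = 0.192 Mbps.
Per-viewer media rate: 26.192 Mbps.
1000 Mbps = 1,000 Mbps; 1,000 / 26.192 = 38.18 → 38 viewers.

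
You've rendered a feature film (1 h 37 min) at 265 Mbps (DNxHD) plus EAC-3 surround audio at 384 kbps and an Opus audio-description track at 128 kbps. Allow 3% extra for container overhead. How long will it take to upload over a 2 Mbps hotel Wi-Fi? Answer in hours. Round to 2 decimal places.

1 h 37 min = 97 min = 5820 s
Audio total: 384 + 128 = 512 kbps = 0.512 Mbps.
Total bitrate: 265.512 Mbps.
File: 265.512 Mbps × 5820 s = 1545279.8 Mb.
With 3% container overhead: ×1.03. → 1591638.2 Mb.
At 2 Mbps: 1591638.2 / 2 = 795819.1 s ≈ 221 hours.

221.06 hours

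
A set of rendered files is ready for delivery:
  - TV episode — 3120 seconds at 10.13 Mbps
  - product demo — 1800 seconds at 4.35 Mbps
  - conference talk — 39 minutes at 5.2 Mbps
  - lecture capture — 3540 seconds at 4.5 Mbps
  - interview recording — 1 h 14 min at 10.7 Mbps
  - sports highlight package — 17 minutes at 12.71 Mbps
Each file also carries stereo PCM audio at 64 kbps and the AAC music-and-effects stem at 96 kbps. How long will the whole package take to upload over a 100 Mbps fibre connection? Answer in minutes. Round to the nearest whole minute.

Audio total: 64 + 96 = 160 kbps = 0.160 Mbps.
TV episode: 10.290 Mbps × 3120 s = 32104.8 Mb
product demo: 4.510 Mbps × 1800 s = 8118.0 Mb
conference talk: 5.360 Mbps × 2340 s = 12542.4 Mb
lecture capture: 4.660 Mbps × 3540 s = 16496.4 Mb
interview recording: 10.860 Mbps × 4440 s = 48218.4 Mb
sports highlight package: 12.870 Mbps × 1020 s = 13127.4 Mb
Total: 130607.4 Mb = 16325.9 MB.
At 100 Mbps: 130607.4 / 100 = 1306 s ≈ 21.8 minutes.

22 minutes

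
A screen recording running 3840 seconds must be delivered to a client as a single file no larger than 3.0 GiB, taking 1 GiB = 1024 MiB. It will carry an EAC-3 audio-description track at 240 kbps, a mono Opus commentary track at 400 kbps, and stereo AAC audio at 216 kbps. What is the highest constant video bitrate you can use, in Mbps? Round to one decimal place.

Budget: 3.0 GiB = 25769.8 Mb.
Total bitrate budget: 25769.8 Mb / 3840 s = 6.711 Mbps.
Audio total: 240 + 400 + 216 = 856 kbps = 0.856 Mbps.
Video: 6.711 − 0.856 = 5.855 Mbps.

5.9 Mbps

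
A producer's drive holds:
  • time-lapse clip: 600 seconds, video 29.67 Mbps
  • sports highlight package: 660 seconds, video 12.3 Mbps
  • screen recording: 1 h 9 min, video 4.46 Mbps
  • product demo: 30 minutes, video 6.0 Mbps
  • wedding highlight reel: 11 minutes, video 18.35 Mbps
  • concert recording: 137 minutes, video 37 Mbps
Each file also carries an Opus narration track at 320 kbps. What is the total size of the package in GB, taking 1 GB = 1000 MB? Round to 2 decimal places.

47.07 GB

Audio: 320 kbps = 0.320 Mbps.
time-lapse clip: 29.990 Mbps × 600 s = 17994.0 Mb
sports highlight package: 12.620 Mbps × 660 s = 8329.2 Mb
screen recording: 4.780 Mbps × 4140 s = 19789.2 Mb
product demo: 6.320 Mbps × 1800 s = 11376.0 Mb
wedding highlight reel: 18.670 Mbps × 660 s = 12322.2 Mb
concert recording: 37.320 Mbps × 8220 s = 306770.4 Mb
Total: 376581.0 Mb = 47072.6 MB.
= 47.07 GB.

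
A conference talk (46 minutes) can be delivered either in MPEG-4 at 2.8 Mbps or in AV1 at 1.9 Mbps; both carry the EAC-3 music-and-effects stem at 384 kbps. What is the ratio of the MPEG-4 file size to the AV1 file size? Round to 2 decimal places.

1.39

46 min = 2760 s
Audio: 384 kbps = 0.384 Mbps.
MPEG-4: 3.184 Mbps × 2760 s = 8787.8 Mb = 1.098 GB.
AV1: 2.284 Mbps × 2760 s = 6303.8 Mb = 0.788 GB.
Ratio: 1.098 / 0.788 = 1.394.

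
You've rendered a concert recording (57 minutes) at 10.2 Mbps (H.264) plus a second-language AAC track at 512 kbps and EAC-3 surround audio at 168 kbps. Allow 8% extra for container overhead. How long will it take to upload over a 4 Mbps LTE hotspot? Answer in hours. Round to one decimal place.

57 min = 3420 s
Audio total: 512 + 168 = 680 kbps = 0.680 Mbps.
Total bitrate: 10.880 Mbps.
File: 10.880 Mbps × 3420 s = 37209.6 Mb.
With 8% container overhead: ×1.08. → 40186.4 Mb.
At 4 Mbps: 40186.4 / 4 = 10046.6 s ≈ 2.79 hours.

2.8 hours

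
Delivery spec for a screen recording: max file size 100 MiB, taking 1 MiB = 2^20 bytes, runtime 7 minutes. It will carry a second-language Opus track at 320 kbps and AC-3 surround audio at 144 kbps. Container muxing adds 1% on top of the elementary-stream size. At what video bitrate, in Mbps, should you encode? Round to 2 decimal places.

Budget: 100 MiB = 838.9 Mb.
Stream payload after overhead: 838.9 / 1.01 = 830.6 Mb.
7 min = 420 s
Total bitrate budget: 830.6 Mb / 420 s = 1.978 Mbps.
Audio total: 320 + 144 = 464 kbps = 0.464 Mbps.
Video: 1.978 − 0.464 = 1.514 Mbps.

1.51 Mbps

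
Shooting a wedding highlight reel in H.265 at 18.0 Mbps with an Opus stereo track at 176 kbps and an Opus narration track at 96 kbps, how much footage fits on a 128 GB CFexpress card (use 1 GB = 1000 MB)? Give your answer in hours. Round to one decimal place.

Audio total: 176 + 96 = 272 kbps = 0.272 Mbps.
Total bitrate: 18.0 + 0.272 = 18.272 Mbps.
Capacity: 128 GB = 1,024,000 Mb.
Recording time: 1,024,000 / 18.272 = 56,042 s ≈ 15.6 hours.

15.6 hours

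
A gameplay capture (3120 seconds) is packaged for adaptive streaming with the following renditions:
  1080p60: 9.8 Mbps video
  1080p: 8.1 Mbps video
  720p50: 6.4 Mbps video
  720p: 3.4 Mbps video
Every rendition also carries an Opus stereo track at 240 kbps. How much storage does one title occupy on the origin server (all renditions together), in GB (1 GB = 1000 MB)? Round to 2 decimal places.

Audio: 240 kbps = 0.240 Mbps.
Sum of rendition bitrates: (9.8+0.240) + (8.1+0.240) + (6.4+0.240) + (3.4+0.240) = 28.660 Mbps.
× 3120 s = 89,419 Mb = 11,177 MB = 11.18 GB.

11.18 GB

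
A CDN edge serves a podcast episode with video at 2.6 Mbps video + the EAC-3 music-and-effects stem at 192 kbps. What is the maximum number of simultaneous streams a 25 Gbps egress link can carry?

8954

Audio: 192 kbps = 0.192 Mbps.
Per-viewer media rate: 2.792 Mbps.
25 Gbps = 25,000 Mbps; 25,000 / 2.792 = 8954.15 → 8954 viewers.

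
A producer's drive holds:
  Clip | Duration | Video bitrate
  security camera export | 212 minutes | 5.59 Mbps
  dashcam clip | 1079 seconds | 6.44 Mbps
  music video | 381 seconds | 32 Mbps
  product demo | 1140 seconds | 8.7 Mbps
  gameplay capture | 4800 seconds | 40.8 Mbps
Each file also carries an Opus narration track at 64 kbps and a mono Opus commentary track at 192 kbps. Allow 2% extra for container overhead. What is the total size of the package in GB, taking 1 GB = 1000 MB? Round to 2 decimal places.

Audio total: 64 + 192 = 256 kbps = 0.256 Mbps.
security camera export: 5.846 Mbps × 12720 s × 1.02 = 75848.3 Mb
dashcam clip: 6.696 Mbps × 1079 s × 1.02 = 7369.5 Mb
music video: 32.256 Mbps × 381 s × 1.02 = 12535.3 Mb
product demo: 8.956 Mbps × 1140 s × 1.02 = 10414.0 Mb
gameplay capture: 41.056 Mbps × 4800 s × 1.02 = 201010.2 Mb
Total: 307177.4 Mb = 38397.2 MB.
= 38.40 GB.

38.40 GB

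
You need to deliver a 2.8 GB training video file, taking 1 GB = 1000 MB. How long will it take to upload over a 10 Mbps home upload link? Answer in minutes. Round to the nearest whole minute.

37 minutes

File: 2.8 GB = 22400.0 Mb.
At 10 Mbps: 22400.0 / 10 = 2240.0 s ≈ 37.3 minutes.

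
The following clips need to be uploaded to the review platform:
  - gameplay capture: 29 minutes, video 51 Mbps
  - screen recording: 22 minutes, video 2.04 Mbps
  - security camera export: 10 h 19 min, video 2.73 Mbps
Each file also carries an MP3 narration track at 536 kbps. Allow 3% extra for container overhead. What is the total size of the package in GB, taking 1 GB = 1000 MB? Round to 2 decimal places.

27.60 GB

Audio: 536 kbps = 0.536 Mbps.
gameplay capture: 51.536 Mbps × 1740 s × 1.03 = 92362.8 Mb
screen recording: 2.576 Mbps × 1320 s × 1.03 = 3502.3 Mb
security camera export: 3.266 Mbps × 37140 s × 1.03 = 124938.2 Mb
Total: 220803.4 Mb = 27600.4 MB.
= 27.60 GB.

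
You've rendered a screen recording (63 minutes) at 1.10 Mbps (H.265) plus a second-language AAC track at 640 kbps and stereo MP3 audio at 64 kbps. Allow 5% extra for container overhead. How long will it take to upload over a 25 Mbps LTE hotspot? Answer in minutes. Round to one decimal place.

63 min = 3780 s
Audio total: 640 + 64 = 704 kbps = 0.704 Mbps.
Total bitrate: 1.804 Mbps.
File: 1.804 Mbps × 3780 s = 6819.1 Mb.
With 5% container overhead: ×1.05. → 7160.1 Mb.
At 25 Mbps: 7160.1 / 25 = 286.4 s ≈ 4.77 minutes.

4.8 minutes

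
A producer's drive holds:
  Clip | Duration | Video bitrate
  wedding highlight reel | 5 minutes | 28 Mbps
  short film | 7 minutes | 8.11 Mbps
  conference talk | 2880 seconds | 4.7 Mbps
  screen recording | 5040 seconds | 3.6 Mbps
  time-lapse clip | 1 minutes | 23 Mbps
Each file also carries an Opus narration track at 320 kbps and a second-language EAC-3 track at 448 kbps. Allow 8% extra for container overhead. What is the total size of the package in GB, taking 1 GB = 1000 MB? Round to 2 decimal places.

Audio total: 320 + 448 = 768 kbps = 0.768 Mbps.
wedding highlight reel: 28.768 Mbps × 300 s × 1.08 = 9320.8 Mb
short film: 8.878 Mbps × 420 s × 1.08 = 4027.1 Mb
conference talk: 5.468 Mbps × 2880 s × 1.08 = 17007.7 Mb
screen recording: 4.368 Mbps × 5040 s × 1.08 = 23775.9 Mb
time-lapse clip: 23.768 Mbps × 60 s × 1.08 = 1540.2 Mb
Total: 55671.6 Mb = 6959.0 MB.
= 6.959 GB.

6.96 GB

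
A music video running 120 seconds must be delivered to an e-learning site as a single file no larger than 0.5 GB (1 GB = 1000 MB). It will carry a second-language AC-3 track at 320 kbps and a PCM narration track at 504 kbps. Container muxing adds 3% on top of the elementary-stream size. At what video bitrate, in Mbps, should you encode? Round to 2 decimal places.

31.54 Mbps

Budget: 0.5 GB = 4000.0 Mb.
Stream payload after overhead: 4000.0 / 1.03 = 3883.5 Mb.
Total bitrate budget: 3883.5 Mb / 120 s = 32.362 Mbps.
Audio total: 320 + 504 = 824 kbps = 0.824 Mbps.
Video: 32.362 − 0.824 = 31.538 Mbps.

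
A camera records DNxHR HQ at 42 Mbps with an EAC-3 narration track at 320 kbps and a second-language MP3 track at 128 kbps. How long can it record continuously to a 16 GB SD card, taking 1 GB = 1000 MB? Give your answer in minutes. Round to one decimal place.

Audio total: 320 + 128 = 448 kbps = 0.448 Mbps.
Total bitrate: 42 + 0.448 = 42.448 Mbps.
Capacity: 16 GB = 128,000 Mb.
Recording time: 128,000 / 42.448 = 3,015 s ≈ 50.3 minutes.

50.3 minutes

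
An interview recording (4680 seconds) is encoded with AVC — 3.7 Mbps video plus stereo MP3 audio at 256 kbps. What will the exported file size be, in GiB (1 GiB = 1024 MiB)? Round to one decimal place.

Audio: 256 kbps = 0.256 Mbps.
Total bitrate: 3.7 + 0.256 = 3.956 Mbps.
Stream data: 3.956 Mbps × 4680 s = 18514.1 Mb.
18,514 Mb = 2,314,260,000 bytes ÷ 1,073,741,824 = 2.155 GiB.

2.2 GiB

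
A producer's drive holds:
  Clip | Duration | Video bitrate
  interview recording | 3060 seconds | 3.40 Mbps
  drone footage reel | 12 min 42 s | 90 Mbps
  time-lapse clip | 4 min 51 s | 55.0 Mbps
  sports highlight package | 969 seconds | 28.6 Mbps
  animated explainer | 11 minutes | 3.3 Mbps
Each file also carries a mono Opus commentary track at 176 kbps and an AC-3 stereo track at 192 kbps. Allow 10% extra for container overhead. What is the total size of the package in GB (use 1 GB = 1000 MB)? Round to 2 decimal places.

17.46 GB

Audio total: 176 + 192 = 368 kbps = 0.368 Mbps.
interview recording: 3.768 Mbps × 3060 s × 1.10 = 12683.1 Mb
drone footage reel: 90.368 Mbps × 762 s × 1.10 = 75746.5 Mb
time-lapse clip: 55.368 Mbps × 291 s × 1.10 = 17723.3 Mb
sports highlight package: 28.968 Mbps × 969 s × 1.10 = 30877.0 Mb
animated explainer: 3.668 Mbps × 660 s × 1.10 = 2663.0 Mb
Total: 139692.8 Mb = 17461.6 MB.
= 17.46 GB.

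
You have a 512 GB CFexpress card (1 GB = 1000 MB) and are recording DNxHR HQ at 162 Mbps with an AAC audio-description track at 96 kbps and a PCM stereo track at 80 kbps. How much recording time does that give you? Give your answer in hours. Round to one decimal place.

7.0 hours

Audio total: 96 + 80 = 176 kbps = 0.176 Mbps.
Total bitrate: 162 + 0.176 = 162.176 Mbps.
Capacity: 512 GB = 4,096,000 Mb.
Recording time: 4,096,000 / 162.176 = 25,257 s ≈ 7.02 hours.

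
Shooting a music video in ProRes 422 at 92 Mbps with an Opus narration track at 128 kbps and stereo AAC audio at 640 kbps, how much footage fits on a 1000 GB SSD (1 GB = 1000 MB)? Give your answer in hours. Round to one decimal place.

24.0 hours

Audio total: 128 + 640 = 768 kbps = 0.768 Mbps.
Total bitrate: 92 + 0.768 = 92.768 Mbps.
Capacity: 1000 GB = 8,000,000 Mb.
Recording time: 8,000,000 / 92.768 = 86,237 s ≈ 24.0 hours.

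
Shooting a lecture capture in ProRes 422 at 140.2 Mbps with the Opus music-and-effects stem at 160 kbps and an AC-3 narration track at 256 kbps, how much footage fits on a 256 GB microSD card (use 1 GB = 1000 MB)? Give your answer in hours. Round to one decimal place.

4.0 hours

Audio total: 160 + 256 = 416 kbps = 0.416 Mbps.
Total bitrate: 140.2 + 0.416 = 140.616 Mbps.
Capacity: 256 GB = 2,048,000 Mb.
Recording time: 2,048,000 / 140.616 = 14,564 s ≈ 4.05 hours.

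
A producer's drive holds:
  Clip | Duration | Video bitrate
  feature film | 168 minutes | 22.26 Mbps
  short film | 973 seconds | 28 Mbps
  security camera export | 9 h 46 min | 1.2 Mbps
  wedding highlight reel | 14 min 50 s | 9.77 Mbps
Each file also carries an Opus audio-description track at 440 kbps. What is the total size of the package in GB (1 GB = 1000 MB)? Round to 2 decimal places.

40.40 GB

Audio: 440 kbps = 0.440 Mbps.
feature film: 22.700 Mbps × 10080 s = 228816.0 Mb
short film: 28.440 Mbps × 973 s = 27672.1 Mb
security camera export: 1.640 Mbps × 35160 s = 57662.4 Mb
wedding highlight reel: 10.210 Mbps × 890 s = 9086.9 Mb
Total: 323237.4 Mb = 40404.7 MB.
= 40.40 GB.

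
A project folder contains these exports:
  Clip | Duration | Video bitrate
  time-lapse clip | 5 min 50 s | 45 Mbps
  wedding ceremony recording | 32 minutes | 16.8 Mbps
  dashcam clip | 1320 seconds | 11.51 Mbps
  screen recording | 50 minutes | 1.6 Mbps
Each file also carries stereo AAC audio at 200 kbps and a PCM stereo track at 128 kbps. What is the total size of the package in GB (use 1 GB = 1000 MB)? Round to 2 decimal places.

8.77 GB

Audio total: 200 + 128 = 328 kbps = 0.328 Mbps.
time-lapse clip: 45.328 Mbps × 350 s = 15864.8 Mb
wedding ceremony recording: 17.128 Mbps × 1920 s = 32885.8 Mb
dashcam clip: 11.838 Mbps × 1320 s = 15626.2 Mb
screen recording: 1.928 Mbps × 3000 s = 5784.0 Mb
Total: 70160.7 Mb = 8770.1 MB.
= 8.770 GB.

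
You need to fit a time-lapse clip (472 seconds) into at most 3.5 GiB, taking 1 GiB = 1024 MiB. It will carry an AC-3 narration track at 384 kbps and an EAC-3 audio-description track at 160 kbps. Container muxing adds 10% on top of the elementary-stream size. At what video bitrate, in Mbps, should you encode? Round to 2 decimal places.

57.36 Mbps

Budget: 3.5 GiB = 30064.8 Mb.
Stream payload after overhead: 30064.8 / 1.10 = 27331.6 Mb.
Total bitrate budget: 27331.6 Mb / 472 s = 57.906 Mbps.
Audio total: 384 + 160 = 544 kbps = 0.544 Mbps.
Video: 57.906 − 0.544 = 57.362 Mbps.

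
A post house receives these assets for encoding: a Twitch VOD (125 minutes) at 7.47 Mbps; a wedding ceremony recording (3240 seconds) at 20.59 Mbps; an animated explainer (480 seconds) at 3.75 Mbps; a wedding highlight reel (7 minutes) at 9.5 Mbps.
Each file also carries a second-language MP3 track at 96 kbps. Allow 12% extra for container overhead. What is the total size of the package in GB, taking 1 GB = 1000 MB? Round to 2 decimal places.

18.15 GB

Audio: 96 kbps = 0.096 Mbps.
Twitch VOD: 7.566 Mbps × 7500 s × 1.12 = 63554.4 Mb
wedding ceremony recording: 20.686 Mbps × 3240 s × 1.12 = 75065.4 Mb
animated explainer: 3.846 Mbps × 480 s × 1.12 = 2067.6 Mb
wedding highlight reel: 9.596 Mbps × 420 s × 1.12 = 4514.0 Mb
Total: 145201.3 Mb = 18150.2 MB.
= 18.15 GB.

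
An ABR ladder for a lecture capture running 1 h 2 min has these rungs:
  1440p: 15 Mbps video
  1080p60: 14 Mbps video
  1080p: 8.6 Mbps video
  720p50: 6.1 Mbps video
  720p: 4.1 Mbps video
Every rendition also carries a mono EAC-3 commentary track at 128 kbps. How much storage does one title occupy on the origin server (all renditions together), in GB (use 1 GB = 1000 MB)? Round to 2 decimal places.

1 h 2 min = 62 min = 3720 s
Audio: 128 kbps = 0.128 Mbps.
Sum of rendition bitrates: (15+0.128) + (14+0.128) + (8.6+0.128) + (6.1+0.128) + (4.1+0.128) = 48.440 Mbps.
× 3720 s = 180,197 Mb = 22,525 MB = 22.52 GB.

22.52 GB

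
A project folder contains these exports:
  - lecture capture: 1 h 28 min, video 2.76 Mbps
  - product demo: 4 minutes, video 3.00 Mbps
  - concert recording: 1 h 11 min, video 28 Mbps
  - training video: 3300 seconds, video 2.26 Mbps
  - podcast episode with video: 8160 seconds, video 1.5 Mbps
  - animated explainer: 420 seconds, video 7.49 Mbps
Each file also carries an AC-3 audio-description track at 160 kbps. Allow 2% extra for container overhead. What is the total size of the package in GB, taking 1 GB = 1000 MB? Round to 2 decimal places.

Audio: 160 kbps = 0.160 Mbps.
lecture capture: 2.920 Mbps × 5280 s × 1.02 = 15726.0 Mb
product demo: 3.160 Mbps × 240 s × 1.02 = 773.6 Mb
concert recording: 28.160 Mbps × 4260 s × 1.02 = 122360.8 Mb
training video: 2.420 Mbps × 3300 s × 1.02 = 8145.7 Mb
podcast episode with video: 1.660 Mbps × 8160 s × 1.02 = 13816.5 Mb
animated explainer: 7.650 Mbps × 420 s × 1.02 = 3277.3 Mb
Total: 164099.8 Mb = 20512.5 MB.
= 20.51 GB.

20.51 GB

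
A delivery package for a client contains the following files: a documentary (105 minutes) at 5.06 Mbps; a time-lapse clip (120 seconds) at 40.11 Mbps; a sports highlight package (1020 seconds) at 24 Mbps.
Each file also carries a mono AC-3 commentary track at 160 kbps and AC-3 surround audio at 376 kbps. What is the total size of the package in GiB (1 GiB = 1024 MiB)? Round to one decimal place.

Audio total: 160 + 376 = 536 kbps = 0.536 Mbps.
documentary: 5.596 Mbps × 6300 s = 35254.8 Mb
time-lapse clip: 40.646 Mbps × 120 s = 4877.5 Mb
sports highlight package: 24.536 Mbps × 1020 s = 25026.7 Mb
Total: 65159.0 Mb = 8144.9 MB.
= 7.586 GiB.

7.6 GiB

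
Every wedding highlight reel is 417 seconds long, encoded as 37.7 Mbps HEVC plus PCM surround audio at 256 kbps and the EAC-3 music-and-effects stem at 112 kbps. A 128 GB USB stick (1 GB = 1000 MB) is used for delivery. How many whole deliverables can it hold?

64

Audio total: 256 + 112 = 368 kbps = 0.368 Mbps.
Total bitrate: 38.068 Mbps.
Per item: 38.068 Mbps × 417 s = 15,874 Mb = 1,984 MB.
Capacity: 128 GB = 1,024,000 Mb; 64.51 items → 64 complete.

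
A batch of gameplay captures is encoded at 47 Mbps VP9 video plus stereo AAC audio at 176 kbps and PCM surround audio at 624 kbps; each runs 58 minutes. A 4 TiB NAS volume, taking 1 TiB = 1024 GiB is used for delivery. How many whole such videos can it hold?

211

58 min = 3480 s
Audio total: 176 + 624 = 800 kbps = 0.800 Mbps.
Total bitrate: 47.800 Mbps.
Per item: 47.800 Mbps × 3480 s = 166,344 Mb = 20,793 MB.
Capacity: 4 TiB = 35,184,372 Mb; 211.52 items → 211 complete.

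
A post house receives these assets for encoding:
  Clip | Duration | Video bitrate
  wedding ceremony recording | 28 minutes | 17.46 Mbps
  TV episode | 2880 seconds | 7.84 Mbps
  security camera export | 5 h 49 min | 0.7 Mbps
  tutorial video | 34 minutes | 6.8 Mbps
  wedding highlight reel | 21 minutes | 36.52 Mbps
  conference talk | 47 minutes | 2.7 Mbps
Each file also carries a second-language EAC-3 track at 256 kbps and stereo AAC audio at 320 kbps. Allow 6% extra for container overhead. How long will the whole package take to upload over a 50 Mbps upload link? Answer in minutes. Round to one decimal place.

Audio total: 256 + 320 = 576 kbps = 0.576 Mbps.
wedding ceremony recording: 18.036 Mbps × 1680 s × 1.06 = 32118.5 Mb
TV episode: 8.416 Mbps × 2880 s × 1.06 = 25692.4 Mb
security camera export: 1.276 Mbps × 20940 s × 1.06 = 28322.6 Mb
tutorial video: 7.376 Mbps × 2040 s × 1.06 = 15949.9 Mb
wedding highlight reel: 37.096 Mbps × 1260 s × 1.06 = 49545.4 Mb
conference talk: 3.276 Mbps × 2820 s × 1.06 = 9792.6 Mb
Total: 161421.4 Mb = 20177.7 MB.
At 50 Mbps: 161421.4 / 50 = 3228 s ≈ 53.8 minutes.

53.8 minutes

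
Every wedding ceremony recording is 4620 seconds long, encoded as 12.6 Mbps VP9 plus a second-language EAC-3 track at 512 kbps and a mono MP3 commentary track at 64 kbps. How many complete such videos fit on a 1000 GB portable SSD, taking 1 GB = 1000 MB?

Audio total: 512 + 64 = 576 kbps = 0.576 Mbps.
Total bitrate: 13.176 Mbps.
Per item: 13.176 Mbps × 4620 s = 60,873 Mb = 7,609 MB.
Capacity: 1000 GB = 8,000,000 Mb; 131.42 items → 131 complete.

131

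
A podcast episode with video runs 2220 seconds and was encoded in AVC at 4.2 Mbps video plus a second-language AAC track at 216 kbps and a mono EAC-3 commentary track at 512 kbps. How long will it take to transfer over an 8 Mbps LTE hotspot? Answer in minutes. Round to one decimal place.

Audio total: 216 + 512 = 728 kbps = 0.728 Mbps.
Total bitrate: 4.928 Mbps.
File: 4.928 Mbps × 2220 s = 10940.2 Mb.
At 8 Mbps: 10940.2 / 8 = 1367.5 s ≈ 22.8 minutes.

22.8 minutes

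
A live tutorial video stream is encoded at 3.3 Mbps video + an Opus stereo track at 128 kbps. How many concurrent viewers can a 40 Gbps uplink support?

Audio: 128 kbps = 0.128 Mbps.
Per-viewer media rate: 3.428 Mbps.
40 Gbps = 40,000 Mbps; 40,000 / 3.428 = 11668.61 → 11668 viewers.

11668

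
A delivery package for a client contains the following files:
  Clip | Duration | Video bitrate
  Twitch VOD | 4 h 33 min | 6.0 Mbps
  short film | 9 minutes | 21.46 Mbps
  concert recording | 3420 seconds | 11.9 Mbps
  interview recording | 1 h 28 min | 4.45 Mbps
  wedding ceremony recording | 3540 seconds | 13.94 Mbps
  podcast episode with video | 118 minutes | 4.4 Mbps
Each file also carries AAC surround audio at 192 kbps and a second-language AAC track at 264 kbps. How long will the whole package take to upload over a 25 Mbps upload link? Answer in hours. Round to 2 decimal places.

3.01 hours

Audio total: 192 + 264 = 456 kbps = 0.456 Mbps.
Twitch VOD: 6.456 Mbps × 16380 s = 105749.3 Mb
short film: 21.916 Mbps × 540 s = 11834.6 Mb
concert recording: 12.356 Mbps × 3420 s = 42257.5 Mb
interview recording: 4.906 Mbps × 5280 s = 25903.7 Mb
wedding ceremony recording: 14.396 Mbps × 3540 s = 50961.8 Mb
podcast episode with video: 4.856 Mbps × 7080 s = 34380.5 Mb
Total: 271087.4 Mb = 33885.9 MB.
At 25 Mbps: 271087.4 / 25 = 10843 s ≈ 3.01 hours.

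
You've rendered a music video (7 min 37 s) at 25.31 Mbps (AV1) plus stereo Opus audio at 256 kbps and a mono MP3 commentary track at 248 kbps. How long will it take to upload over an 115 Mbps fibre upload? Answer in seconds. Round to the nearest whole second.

103 seconds

7 min 37 s = 457 s
Audio total: 256 + 248 = 504 kbps = 0.504 Mbps.
Total bitrate: 25.814 Mbps.
File: 25.814 Mbps × 457 s = 11797.0 Mb.
At 115 Mbps: 11797.0 / 115 = 102.6 s ≈ 103 seconds.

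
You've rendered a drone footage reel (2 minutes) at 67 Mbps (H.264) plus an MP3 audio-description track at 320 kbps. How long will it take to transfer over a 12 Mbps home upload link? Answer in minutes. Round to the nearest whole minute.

11 minutes

2 min = 120 s
Audio: 320 kbps = 0.320 Mbps.
Total bitrate: 67.320 Mbps.
File: 67.320 Mbps × 120 s = 8078.4 Mb.
At 12 Mbps: 8078.4 / 12 = 673.2 s ≈ 11.2 minutes.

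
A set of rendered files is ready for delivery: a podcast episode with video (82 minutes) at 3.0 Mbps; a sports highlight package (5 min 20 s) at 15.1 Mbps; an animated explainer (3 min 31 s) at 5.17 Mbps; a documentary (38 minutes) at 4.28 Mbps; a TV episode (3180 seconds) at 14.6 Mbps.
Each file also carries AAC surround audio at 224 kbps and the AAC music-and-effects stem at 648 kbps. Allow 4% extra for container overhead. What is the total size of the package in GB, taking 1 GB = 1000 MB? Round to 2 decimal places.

Audio total: 224 + 648 = 872 kbps = 0.872 Mbps.
podcast episode with video: 3.872 Mbps × 4920 s × 1.04 = 19812.2 Mb
sports highlight package: 15.972 Mbps × 320 s × 1.04 = 5315.5 Mb
animated explainer: 6.042 Mbps × 211 s × 1.04 = 1325.9 Mb
documentary: 5.152 Mbps × 2280 s × 1.04 = 12216.4 Mb
TV episode: 15.472 Mbps × 3180 s × 1.04 = 51169.0 Mb
Total: 89839.0 Mb = 11229.9 MB.
= 11.23 GB.

11.23 GB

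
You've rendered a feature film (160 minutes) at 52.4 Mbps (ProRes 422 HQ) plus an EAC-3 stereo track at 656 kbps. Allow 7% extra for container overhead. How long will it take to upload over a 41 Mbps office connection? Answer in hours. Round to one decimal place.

160 min = 9600 s
Audio: 656 kbps = 0.656 Mbps.
Total bitrate: 53.056 Mbps.
File: 53.056 Mbps × 9600 s = 509337.6 Mb.
With 7% container overhead: ×1.07. → 544991.2 Mb.
At 41 Mbps: 544991.2 / 41 = 13292.5 s ≈ 3.69 hours.

3.7 hours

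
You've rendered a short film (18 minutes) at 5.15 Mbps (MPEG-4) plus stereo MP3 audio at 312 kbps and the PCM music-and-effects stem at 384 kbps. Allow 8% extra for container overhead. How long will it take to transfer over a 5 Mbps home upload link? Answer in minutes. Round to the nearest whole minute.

18 min = 1080 s
Audio total: 312 + 384 = 696 kbps = 0.696 Mbps.
Total bitrate: 5.846 Mbps.
File: 5.846 Mbps × 1080 s = 6313.7 Mb.
With 8% container overhead: ×1.08. → 6818.8 Mb.
At 5 Mbps: 6818.8 / 5 = 1363.8 s ≈ 22.7 minutes.

23 minutes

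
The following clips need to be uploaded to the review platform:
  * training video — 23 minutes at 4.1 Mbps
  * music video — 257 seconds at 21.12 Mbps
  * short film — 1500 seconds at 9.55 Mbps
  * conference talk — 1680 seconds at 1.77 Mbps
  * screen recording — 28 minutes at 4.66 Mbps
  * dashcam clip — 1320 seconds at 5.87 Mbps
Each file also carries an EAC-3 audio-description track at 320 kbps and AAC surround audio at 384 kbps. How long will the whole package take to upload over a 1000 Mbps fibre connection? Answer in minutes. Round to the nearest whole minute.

1 minutes

Audio total: 320 + 384 = 704 kbps = 0.704 Mbps.
training video: 4.804 Mbps × 1380 s = 6629.5 Mb
music video: 21.824 Mbps × 257 s = 5608.8 Mb
short film: 10.254 Mbps × 1500 s = 15381.0 Mb
conference talk: 2.474 Mbps × 1680 s = 4156.3 Mb
screen recording: 5.364 Mbps × 1680 s = 9011.5 Mb
dashcam clip: 6.574 Mbps × 1320 s = 8677.7 Mb
Total: 49464.8 Mb = 6183.1 MB.
At 1000 Mbps: 49464.8 / 1000 = 49 s ≈ 0.824 minutes.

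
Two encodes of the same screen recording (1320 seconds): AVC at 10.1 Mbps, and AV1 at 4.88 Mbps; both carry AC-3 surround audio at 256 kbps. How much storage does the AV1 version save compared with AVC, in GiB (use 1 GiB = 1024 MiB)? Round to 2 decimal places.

0.80 GiB

Audio: 256 kbps = 0.256 Mbps.
AVC: 10.356 Mbps × 1320 s = 13669.9 Mb = 1.591 GiB.
AV1: 5.136 Mbps × 1320 s = 6779.5 Mb = 0.789 GiB.
Saving: 1.591 − 0.789 = 0.802 GiB.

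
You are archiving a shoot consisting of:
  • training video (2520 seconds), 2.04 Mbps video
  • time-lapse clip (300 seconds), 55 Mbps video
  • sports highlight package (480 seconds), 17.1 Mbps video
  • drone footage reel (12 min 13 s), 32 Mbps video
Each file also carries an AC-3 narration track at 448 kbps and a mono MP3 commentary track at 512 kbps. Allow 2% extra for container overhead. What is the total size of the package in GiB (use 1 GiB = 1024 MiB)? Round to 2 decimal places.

Audio total: 448 + 512 = 960 kbps = 0.960 Mbps.
training video: 3.000 Mbps × 2520 s × 1.02 = 7711.2 Mb
time-lapse clip: 55.960 Mbps × 300 s × 1.02 = 17123.8 Mb
sports highlight package: 18.060 Mbps × 480 s × 1.02 = 8842.2 Mb
drone footage reel: 32.960 Mbps × 733 s × 1.02 = 24642.9 Mb
Total: 58320.0 Mb = 7290.0 MB.
= 6.789 GiB.

6.79 GiB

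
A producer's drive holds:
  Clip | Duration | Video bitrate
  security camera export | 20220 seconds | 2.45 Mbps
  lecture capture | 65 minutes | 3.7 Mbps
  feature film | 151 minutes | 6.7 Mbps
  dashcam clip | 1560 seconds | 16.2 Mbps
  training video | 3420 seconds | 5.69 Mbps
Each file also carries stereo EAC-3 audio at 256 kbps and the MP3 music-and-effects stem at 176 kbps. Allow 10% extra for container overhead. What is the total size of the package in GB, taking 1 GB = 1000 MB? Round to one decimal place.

Audio total: 256 + 176 = 432 kbps = 0.432 Mbps.
security camera export: 2.882 Mbps × 20220 s × 1.10 = 64101.4 Mb
lecture capture: 4.132 Mbps × 3900 s × 1.10 = 17726.3 Mb
feature film: 7.132 Mbps × 9060 s × 1.10 = 71077.5 Mb
dashcam clip: 16.632 Mbps × 1560 s × 1.10 = 28540.5 Mb
training video: 6.122 Mbps × 3420 s × 1.10 = 23031.0 Mb
Total: 204476.7 Mb = 25559.6 MB.
= 25.56 GB.

25.6 GB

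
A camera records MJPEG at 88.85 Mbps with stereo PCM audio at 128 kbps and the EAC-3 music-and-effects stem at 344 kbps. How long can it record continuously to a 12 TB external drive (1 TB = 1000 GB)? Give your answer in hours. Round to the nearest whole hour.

Audio total: 128 + 344 = 472 kbps = 0.472 Mbps.
Total bitrate: 88.85 + 0.472 = 89.322 Mbps.
Capacity: 12 TB = 96,000,000 Mb.
Recording time: 96,000,000 / 89.322 = 1,074,763 s ≈ 299 hours.

299 hours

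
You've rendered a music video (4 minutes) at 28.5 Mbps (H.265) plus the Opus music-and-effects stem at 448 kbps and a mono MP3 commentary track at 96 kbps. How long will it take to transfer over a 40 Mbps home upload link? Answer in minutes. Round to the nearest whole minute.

3 minutes

4 min = 240 s
Audio total: 448 + 96 = 544 kbps = 0.544 Mbps.
Total bitrate: 29.044 Mbps.
File: 29.044 Mbps × 240 s = 6970.6 Mb.
At 40 Mbps: 6970.6 / 40 = 174.3 s ≈ 2.9 minutes.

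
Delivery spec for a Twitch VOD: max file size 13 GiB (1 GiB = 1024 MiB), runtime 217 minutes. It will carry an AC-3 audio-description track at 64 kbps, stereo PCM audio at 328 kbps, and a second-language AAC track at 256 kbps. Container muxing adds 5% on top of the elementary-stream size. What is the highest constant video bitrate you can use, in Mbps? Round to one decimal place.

Budget: 13 GiB = 111669.1 Mb.
Stream payload after overhead: 111669.1 / 1.05 = 106351.6 Mb.
217 min = 13020 s
Total bitrate budget: 106351.6 Mb / 13020 s = 8.168 Mbps.
Audio total: 64 + 328 + 256 = 648 kbps = 0.648 Mbps.
Video: 8.168 − 0.648 = 7.520 Mbps.

7.5 Mbps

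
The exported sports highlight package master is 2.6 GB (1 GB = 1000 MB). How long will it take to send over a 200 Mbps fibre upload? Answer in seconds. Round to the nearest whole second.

104 seconds

File: 2.6 GB = 20800.0 Mb.
At 200 Mbps: 20800.0 / 200 = 104.0 s ≈ 104 seconds.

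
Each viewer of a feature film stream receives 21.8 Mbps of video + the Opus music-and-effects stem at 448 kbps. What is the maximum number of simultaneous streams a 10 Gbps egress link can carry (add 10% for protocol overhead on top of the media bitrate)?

Audio: 448 kbps = 0.448 Mbps.
Per-viewer media rate: 22.248 Mbps.
On the wire with 10% overhead: 24.473 Mbps.
10 Gbps = 10,000 Mbps; 10,000 / 24.473 = 408.62 → 408 viewers.

408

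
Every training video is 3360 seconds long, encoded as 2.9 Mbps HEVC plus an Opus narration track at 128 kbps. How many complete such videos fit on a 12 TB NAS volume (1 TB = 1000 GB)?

Audio: 128 kbps = 0.128 Mbps.
Total bitrate: 3.028 Mbps.
Per item: 3.028 Mbps × 3360 s = 10,174 Mb = 1,272 MB.
Capacity: 12 TB = 96,000,000 Mb; 9435.74 items → 9435 complete.

9435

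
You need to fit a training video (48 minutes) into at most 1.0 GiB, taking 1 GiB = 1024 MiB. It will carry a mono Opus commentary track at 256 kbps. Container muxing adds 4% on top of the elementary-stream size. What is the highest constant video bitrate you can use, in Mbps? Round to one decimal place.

2.6 Mbps

Budget: 1.0 GiB = 8589.9 Mb.
Stream payload after overhead: 8589.9 / 1.04 = 8259.6 Mb.
48 min = 2880 s
Total bitrate budget: 8259.6 Mb / 2880 s = 2.868 Mbps.
Audio: 256 kbps = 0.256 Mbps.
Video: 2.868 − 0.256 = 2.612 Mbps.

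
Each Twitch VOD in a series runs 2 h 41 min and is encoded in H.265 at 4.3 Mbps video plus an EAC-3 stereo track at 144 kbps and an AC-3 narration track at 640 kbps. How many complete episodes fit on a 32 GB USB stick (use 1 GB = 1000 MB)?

5

2 h 41 min = 161 min = 9660 s
Audio total: 144 + 640 = 784 kbps = 0.784 Mbps.
Total bitrate: 5.084 Mbps.
Per item: 5.084 Mbps × 9660 s = 49,111 Mb = 6,139 MB.
Capacity: 32 GB = 256,000 Mb; 5.21 items → 5 complete.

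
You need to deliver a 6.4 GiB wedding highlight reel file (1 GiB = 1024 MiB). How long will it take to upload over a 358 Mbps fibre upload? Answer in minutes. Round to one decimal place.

File: 6.4 GiB = 54975.6 Mb.
At 358 Mbps: 54975.6 / 358 = 153.6 s ≈ 2.56 minutes.

2.6 minutes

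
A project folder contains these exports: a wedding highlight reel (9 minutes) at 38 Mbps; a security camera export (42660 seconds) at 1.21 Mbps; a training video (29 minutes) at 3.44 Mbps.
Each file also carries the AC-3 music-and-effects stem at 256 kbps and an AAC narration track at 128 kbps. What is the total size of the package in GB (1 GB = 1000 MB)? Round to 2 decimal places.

11.92 GB

Audio total: 256 + 128 = 384 kbps = 0.384 Mbps.
wedding highlight reel: 38.384 Mbps × 540 s = 20727.4 Mb
security camera export: 1.594 Mbps × 42660 s = 68000.0 Mb
training video: 3.824 Mbps × 1740 s = 6653.8 Mb
Total: 95381.2 Mb = 11922.6 MB.
= 11.92 GB.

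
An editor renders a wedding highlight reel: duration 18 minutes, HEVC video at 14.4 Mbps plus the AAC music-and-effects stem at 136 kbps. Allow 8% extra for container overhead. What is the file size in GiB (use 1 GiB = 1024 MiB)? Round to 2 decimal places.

18 min = 1080 s
Audio: 136 kbps = 0.136 Mbps.
Total bitrate: 14.4 + 0.136 = 14.536 Mbps.
Stream data: 14.536 Mbps × 1080 s = 15698.9 Mb.
With 8% container overhead: ×1.08.
16,955 Mb = 2,119,348,800 bytes ÷ 1,073,741,824 = 1.974 GiB.

1.97 GiB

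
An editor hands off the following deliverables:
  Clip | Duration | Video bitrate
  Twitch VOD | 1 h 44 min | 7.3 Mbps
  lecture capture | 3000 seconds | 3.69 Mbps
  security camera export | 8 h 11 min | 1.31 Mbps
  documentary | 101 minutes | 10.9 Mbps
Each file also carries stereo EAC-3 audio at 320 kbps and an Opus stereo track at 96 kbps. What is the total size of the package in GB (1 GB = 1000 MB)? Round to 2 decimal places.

22.49 GB

Audio total: 320 + 96 = 416 kbps = 0.416 Mbps.
Twitch VOD: 7.716 Mbps × 6240 s = 48147.8 Mb
lecture capture: 4.106 Mbps × 3000 s = 12318.0 Mb
security camera export: 1.726 Mbps × 29460 s = 50848.0 Mb
documentary: 11.316 Mbps × 6060 s = 68575.0 Mb
Total: 179888.8 Mb = 22486.1 MB.
= 22.49 GB.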